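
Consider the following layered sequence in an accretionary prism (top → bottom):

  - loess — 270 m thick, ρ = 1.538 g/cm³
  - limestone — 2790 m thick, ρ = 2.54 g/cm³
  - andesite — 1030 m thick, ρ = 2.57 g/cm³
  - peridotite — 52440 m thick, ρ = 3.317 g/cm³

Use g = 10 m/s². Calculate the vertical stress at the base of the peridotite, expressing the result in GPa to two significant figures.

1.8 GPa

loess: 1538 kg/m³ × 10 m/s² × 270 m = 4.153×10^6 Pa = 4.153×10^-3 GPa
limestone: 2540 kg/m³ × 10 m/s² × 2790 m = 7.087×10^7 Pa = 0.07087 GPa
andesite: 2570 kg/m³ × 10 m/s² × 1030 m = 2.647×10^7 Pa = 0.02647 GPa
peridotite: 3317 kg/m³ × 10 m/s² × 52440 m = 1.739×10^9 Pa = 1.739 GPa
Total = 4.153×10^-3 + 0.07087 + 0.02647 + 1.739 = 1.8409 GPa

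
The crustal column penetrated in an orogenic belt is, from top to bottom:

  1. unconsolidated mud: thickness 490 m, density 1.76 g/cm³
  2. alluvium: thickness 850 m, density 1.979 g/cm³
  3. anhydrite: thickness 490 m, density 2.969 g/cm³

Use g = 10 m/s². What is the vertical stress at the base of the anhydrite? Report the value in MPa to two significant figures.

40 MPa

unconsolidated mud: 1760 kg/m³ × 10 m/s² × 490 m = 8.624×10^6 Pa = 8.624 MPa
alluvium: 1979 kg/m³ × 10 m/s² × 850 m = 1.682×10^7 Pa = 16.82 MPa
anhydrite: 2969 kg/m³ × 10 m/s² × 490 m = 1.455×10^7 Pa = 14.55 MPa
Total = 8.624 + 16.82 + 14.55 = 39.994 MPa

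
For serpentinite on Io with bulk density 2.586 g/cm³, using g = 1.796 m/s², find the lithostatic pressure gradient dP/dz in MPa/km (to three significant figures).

dP/dz = ρg = 2586 kg/m³ × 1.796 m/s² = 4644.5 Pa/m
= 4644.5 Pa/m × (1 MPa/km / 1000.0 Pa/m) = 4.6445 MPa/km

4.64 MPa/km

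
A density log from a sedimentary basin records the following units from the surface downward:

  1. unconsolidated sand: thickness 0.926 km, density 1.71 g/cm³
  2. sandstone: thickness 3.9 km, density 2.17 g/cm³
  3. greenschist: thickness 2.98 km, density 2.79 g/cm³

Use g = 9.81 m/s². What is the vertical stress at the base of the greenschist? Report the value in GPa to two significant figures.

0.18 GPa

unconsolidated sand: 1710 kg/m³ × 9.81 m/s² × 926 m = 1.553×10^7 Pa = 0.01553 GPa
sandstone: 2170 kg/m³ × 9.81 m/s² × 3900 m = 8.302×10^7 Pa = 0.08302 GPa
greenschist: 2790 kg/m³ × 9.81 m/s² × 2980 m = 8.156×10^7 Pa = 0.08156 GPa
Total = 0.01553 + 0.08302 + 0.08156 = 0.18012 GPa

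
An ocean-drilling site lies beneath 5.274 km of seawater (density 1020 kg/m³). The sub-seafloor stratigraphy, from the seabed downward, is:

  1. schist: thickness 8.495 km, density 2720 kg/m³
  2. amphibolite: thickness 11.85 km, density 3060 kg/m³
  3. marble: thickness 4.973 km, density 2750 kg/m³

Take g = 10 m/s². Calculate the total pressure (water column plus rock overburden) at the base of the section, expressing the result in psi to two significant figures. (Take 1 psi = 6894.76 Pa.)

110000 psi

seawater: 1020 kg/m³ × 10 m/s² × 5274 m = 5.379×10^7 Pa = 7802 psi
schist: 2720 kg/m³ × 10 m/s² × 8495 m = 2.311×10^8 Pa = 33513 psi
amphibolite: 3060 kg/m³ × 10 m/s² × 11850 m = 3.626×10^8 Pa = 52592 psi
marble: 2750 kg/m³ × 10 m/s² × 4973 m = 1.368×10^8 Pa = 19835 psi
Total = 7802 + 33513 + 52592 + 19835 = 1.1374×10^5 psi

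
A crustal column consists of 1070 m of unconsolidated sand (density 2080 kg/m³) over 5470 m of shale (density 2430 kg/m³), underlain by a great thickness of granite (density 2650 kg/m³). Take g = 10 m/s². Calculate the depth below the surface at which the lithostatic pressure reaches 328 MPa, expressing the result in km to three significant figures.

13.1 km

Pressure at base of upper layers: 2080×10×1070 + 2430×10×5470 = 1.552×10^8 Pa = 155.2 MPa
Remaining pressure to be supplied by granite: 3.280×10^8 − 1.552×10^8 = 1.728×10^8 Pa
Additional depth in granite = 1.728×10^8 Pa / (2650 kg/m³ × 10 m/s²) = 6521.6 m
Total depth = 6540 m + 6521.6 m = 13062 m
= 13.062 km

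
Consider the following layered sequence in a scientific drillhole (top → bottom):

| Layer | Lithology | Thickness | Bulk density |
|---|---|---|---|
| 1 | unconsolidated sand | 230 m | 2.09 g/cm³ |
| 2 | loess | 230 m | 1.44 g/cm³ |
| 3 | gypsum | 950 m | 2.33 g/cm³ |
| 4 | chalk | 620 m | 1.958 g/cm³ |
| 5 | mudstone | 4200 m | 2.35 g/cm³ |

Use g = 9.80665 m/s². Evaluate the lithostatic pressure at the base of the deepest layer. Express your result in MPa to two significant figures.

140 MPa

unconsolidated sand: 2090 kg/m³ × 9.80665 m/s² × 230 m = 4.714×10^6 Pa = 4.714 MPa
loess: 1440 kg/m³ × 9.80665 m/s² × 230 m = 3.248×10^6 Pa = 3.248 MPa
gypsum: 2330 kg/m³ × 9.80665 m/s² × 950 m = 2.171×10^7 Pa = 21.71 MPa
chalk: 1958 kg/m³ × 9.80665 m/s² × 620 m = 1.190×10^7 Pa = 11.90 MPa
mudstone: 2350 kg/m³ × 9.80665 m/s² × 4200 m = 9.679×10^7 Pa = 96.79 MPa
Total = 4.714 + 3.248 + 21.71 + 11.90 + 96.79 = 138.37 MPa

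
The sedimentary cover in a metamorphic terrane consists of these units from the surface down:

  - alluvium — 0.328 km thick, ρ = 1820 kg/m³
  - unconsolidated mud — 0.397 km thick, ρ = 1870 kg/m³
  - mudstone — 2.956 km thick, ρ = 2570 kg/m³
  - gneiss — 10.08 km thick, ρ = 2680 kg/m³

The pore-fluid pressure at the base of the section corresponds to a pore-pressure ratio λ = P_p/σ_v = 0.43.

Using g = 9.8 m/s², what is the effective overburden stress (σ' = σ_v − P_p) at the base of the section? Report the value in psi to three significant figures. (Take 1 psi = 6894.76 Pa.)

Overburden (lithostatic) stress σ_v:
alluvium: 1820 kg/m³ × 9.8 m/s² × 328 m = 5.850×10^6 Pa = 5.850 MPa
unconsolidated mud: 1870 kg/m³ × 9.8 m/s² × 397 m = 7.275×10^6 Pa = 7.275 MPa
mudstone: 2570 kg/m³ × 9.8 m/s² × 2956 m = 7.445×10^7 Pa = 74.45 MPa
gneiss: 2680 kg/m³ × 9.8 m/s² × 10080 m = 2.647×10^8 Pa = 264.7 MPa
Total = 5.850 + 7.275 + 74.45 + 264.7 = 352.32 MPa
Pore pressure P_p = λ·σ_v = 0.43 × 352.3 MPa = 151.5 MPa
Effective stress σ' = σ_v − P_p = 352.3 − 151.5 = 200.82 MPa = 29127 psi

29100 psi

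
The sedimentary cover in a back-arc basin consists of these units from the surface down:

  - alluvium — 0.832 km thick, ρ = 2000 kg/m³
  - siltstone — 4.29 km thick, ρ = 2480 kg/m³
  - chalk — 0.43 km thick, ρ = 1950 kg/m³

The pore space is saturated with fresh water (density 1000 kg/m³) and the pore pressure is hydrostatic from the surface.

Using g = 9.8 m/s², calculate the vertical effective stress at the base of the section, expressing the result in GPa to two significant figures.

Overburden (lithostatic) stress σ_v:
alluvium: 2000 kg/m³ × 9.8 m/s² × 832 m = 1.631×10^7 Pa = 16.31 MPa
siltstone: 2480 kg/m³ × 9.8 m/s² × 4290 m = 1.043×10^8 Pa = 104.3 MPa
chalk: 1950 kg/m³ × 9.8 m/s² × 430 m = 8.217×10^6 Pa = 8.217 MPa
Total = 16.31 + 104.3 + 8.217 = 128.79 MPa
Pore pressure P_p = 1000 kg/m³ × 9.8 m/s² × 5552 m = 5.441×10^7 Pa = 54.41 MPa
Effective stress σ' = σ_v − P_p = 128.8 − 54.41 = 74.379 MPa = 0.074379 GPa

0.074 GPa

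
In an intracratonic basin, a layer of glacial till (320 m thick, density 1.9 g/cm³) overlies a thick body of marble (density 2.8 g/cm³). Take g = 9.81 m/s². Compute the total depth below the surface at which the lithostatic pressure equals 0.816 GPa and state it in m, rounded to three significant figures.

Pressure at base of upper layers: 1900×9.81×320 = 5.964×10^6 Pa = 5.964×10^-3 GPa
Remaining pressure to be supplied by marble: 8.160×10^8 − 5.964×10^6 = 8.100×10^8 Pa
Additional depth in marble = 8.100×10^8 Pa / (2800 kg/m³ × 9.81 m/s²) = 29490 m
Total depth = 320 m + 29490 m = 29810 m

29800 m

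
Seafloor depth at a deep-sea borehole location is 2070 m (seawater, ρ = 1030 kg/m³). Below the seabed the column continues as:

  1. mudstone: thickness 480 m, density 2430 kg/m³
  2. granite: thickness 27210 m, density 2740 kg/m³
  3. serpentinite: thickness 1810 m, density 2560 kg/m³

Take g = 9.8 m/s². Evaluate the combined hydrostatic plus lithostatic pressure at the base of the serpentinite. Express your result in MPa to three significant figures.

seawater: 1030 kg/m³ × 9.8 m/s² × 2070 m = 2.089×10^7 Pa = 20.89 MPa
mudstone: 2430 kg/m³ × 9.8 m/s² × 480 m = 1.143×10^7 Pa = 11.43 MPa
granite: 2740 kg/m³ × 9.8 m/s² × 27210 m = 7.306×10^8 Pa = 730.6 MPa
serpentinite: 2560 kg/m³ × 9.8 m/s² × 1810 m = 4.541×10^7 Pa = 45.41 MPa
Total = 20.89 + 11.43 + 730.6 + 45.41 = 808.38 MPa

808 MPa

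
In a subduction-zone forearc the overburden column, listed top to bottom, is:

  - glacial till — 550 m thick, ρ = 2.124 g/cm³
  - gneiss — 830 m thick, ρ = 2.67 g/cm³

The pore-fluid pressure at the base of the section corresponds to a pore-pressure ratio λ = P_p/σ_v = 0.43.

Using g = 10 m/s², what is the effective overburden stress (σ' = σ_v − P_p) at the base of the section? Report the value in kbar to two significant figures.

0.19 kbar

Overburden (lithostatic) stress σ_v:
glacial till: 2124 kg/m³ × 10 m/s² × 550 m = 1.168×10^7 Pa = 11.68 MPa
gneiss: 2670 kg/m³ × 10 m/s² × 830 m = 2.216×10^7 Pa = 22.16 MPa
Total = 11.68 + 22.16 = 33.843 MPa
Pore pressure P_p = λ·σ_v = 0.43 × 33.84 MPa = 14.55 MPa
Effective stress σ' = σ_v − P_p = 33.84 − 14.55 = 19.291 MPa = 0.19291 kbar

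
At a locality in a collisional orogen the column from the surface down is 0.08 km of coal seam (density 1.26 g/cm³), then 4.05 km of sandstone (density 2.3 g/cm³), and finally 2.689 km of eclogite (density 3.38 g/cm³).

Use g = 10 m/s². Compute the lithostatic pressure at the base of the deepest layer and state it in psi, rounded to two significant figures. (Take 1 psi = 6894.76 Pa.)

27000 psi

coal seam: 1260 kg/m³ × 10 m/s² × 80 m = 1.008×10^6 Pa = 146.2 psi
sandstone: 2300 kg/m³ × 10 m/s² × 4050 m = 9.315×10^7 Pa = 13510 psi
eclogite: 3380 kg/m³ × 10 m/s² × 2689 m = 9.089×10^7 Pa = 13182 psi
Total = 146.2 + 13510 + 13182 = 26839 psi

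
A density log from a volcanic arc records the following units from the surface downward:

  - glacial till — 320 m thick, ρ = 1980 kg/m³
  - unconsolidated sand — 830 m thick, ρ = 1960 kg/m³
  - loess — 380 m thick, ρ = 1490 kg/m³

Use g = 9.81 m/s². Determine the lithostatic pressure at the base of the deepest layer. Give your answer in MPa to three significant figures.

glacial till: 1980 kg/m³ × 9.81 m/s² × 320 m = 6.216×10^6 Pa = 6.216 MPa
unconsolidated sand: 1960 kg/m³ × 9.81 m/s² × 830 m = 1.596×10^7 Pa = 15.96 MPa
loess: 1490 kg/m³ × 9.81 m/s² × 380 m = 5.554×10^6 Pa = 5.554 MPa
Total = 6.216 + 15.96 + 5.554 = 27.729 MPa

27.7 MPa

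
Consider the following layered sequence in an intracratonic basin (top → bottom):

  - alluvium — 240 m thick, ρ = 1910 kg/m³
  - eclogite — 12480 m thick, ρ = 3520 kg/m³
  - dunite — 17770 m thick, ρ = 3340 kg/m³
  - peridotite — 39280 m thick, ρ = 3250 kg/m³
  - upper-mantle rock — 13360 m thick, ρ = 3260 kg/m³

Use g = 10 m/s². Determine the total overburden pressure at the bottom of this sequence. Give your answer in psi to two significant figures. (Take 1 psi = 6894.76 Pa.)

alluvium: 1910 kg/m³ × 10 m/s² × 240 m = 4.584×10^6 Pa = 664.9 psi
eclogite: 3520 kg/m³ × 10 m/s² × 12480 m = 4.393×10^8 Pa = 63715 psi
dunite: 3340 kg/m³ × 10 m/s² × 17770 m = 5.935×10^8 Pa = 86083 psi
peridotite: 3250 kg/m³ × 10 m/s² × 39280 m = 1.277×10^9 Pa = 1.852×10^5 psi
upper-mantle rock: 3260 kg/m³ × 10 m/s² × 13360 m = 4.355×10^8 Pa = 63169 psi
Total = 664.9 + 63715 + 86083 + 1.852×10^5 + 63169 = 3.9879×10^5 psi

400000 psi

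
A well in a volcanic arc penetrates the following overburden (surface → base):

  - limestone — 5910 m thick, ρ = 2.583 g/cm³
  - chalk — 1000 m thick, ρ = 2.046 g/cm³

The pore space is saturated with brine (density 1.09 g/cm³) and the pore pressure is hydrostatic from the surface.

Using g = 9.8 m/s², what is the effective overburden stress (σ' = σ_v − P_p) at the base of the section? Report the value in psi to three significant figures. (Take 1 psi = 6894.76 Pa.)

Overburden (lithostatic) stress σ_v:
limestone: 2583 kg/m³ × 9.8 m/s² × 5910 m = 1.496×10^8 Pa = 149.6 MPa
chalk: 2046 kg/m³ × 9.8 m/s² × 1000 m = 2.005×10^7 Pa = 20.05 MPa
Total = 149.6 + 20.05 = 169.65 MPa
Pore pressure P_p = 1090 kg/m³ × 9.8 m/s² × 6910 m = 7.381×10^7 Pa = 73.81 MPa
Effective stress σ' = σ_v − P_p = 169.7 − 73.81 = 95.840 MPa = 13900 psi

13900 psi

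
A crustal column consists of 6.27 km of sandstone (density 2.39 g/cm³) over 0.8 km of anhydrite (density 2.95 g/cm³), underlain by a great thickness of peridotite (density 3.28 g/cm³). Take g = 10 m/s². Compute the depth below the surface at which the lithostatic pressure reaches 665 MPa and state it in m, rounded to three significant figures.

Pressure at base of upper layers: 2390×10×6270 + 2950×10×800 = 1.735×10^8 Pa = 173.5 MPa
Remaining pressure to be supplied by peridotite: 6.650×10^8 − 1.735×10^8 = 4.915×10^8 Pa
Additional depth in peridotite = 4.915×10^8 Pa / (3280 kg/m³ × 10 m/s²) = 14986 m
Total depth = 7070 m + 14986 m = 22056 m

22100 m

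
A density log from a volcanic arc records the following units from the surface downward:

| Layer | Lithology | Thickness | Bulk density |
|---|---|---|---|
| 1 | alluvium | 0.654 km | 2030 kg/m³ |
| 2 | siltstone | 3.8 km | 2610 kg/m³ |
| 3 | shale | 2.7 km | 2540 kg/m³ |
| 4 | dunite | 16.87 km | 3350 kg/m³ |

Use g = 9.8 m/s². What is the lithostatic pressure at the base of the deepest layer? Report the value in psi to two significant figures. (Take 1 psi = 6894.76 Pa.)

alluvium: 2030 kg/m³ × 9.8 m/s² × 654 m = 1.301×10^7 Pa = 1887 psi
siltstone: 2610 kg/m³ × 9.8 m/s² × 3800 m = 9.720×10^7 Pa = 14097 psi
shale: 2540 kg/m³ × 9.8 m/s² × 2700 m = 6.721×10^7 Pa = 9748 psi
dunite: 3350 kg/m³ × 9.8 m/s² × 16870 m = 5.538×10^8 Pa = 80328 psi
Total = 1887 + 14097 + 9748 + 80328 = 1.0606×10^5 psi

110000 psi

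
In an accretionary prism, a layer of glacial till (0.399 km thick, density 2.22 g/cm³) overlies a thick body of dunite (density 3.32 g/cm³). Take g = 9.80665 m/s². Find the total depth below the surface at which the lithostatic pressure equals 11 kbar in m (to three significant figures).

33900 m

Pressure at base of upper layers: 2220×9.80665×399 = 8.687×10^6 Pa = 0.08687 kbar
Remaining pressure to be supplied by dunite: 1.100×10^9 − 8.687×10^6 = 1.091×10^9 Pa
Additional depth in dunite = 1.091×10^9 Pa / (3320 kg/m³ × 9.80665 m/s²) = 33519 m
Total depth = 399 m + 33519 m = 33918 m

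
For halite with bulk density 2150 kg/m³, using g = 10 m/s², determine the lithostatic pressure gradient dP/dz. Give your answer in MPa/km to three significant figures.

21.5 MPa/km

dP/dz = ρg = 2150 kg/m³ × 10 m/s² = 21500 Pa/m
= 21500 Pa/m × (1 MPa/km / 1000.0 Pa/m) = 21.500 MPa/km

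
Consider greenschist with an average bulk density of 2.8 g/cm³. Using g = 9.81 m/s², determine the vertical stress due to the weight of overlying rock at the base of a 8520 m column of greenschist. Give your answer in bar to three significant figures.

2340 bar

greenschist: 2800 kg/m³ × 9.81 m/s² × 8520 m = 2.340×10^8 Pa = 2340 bar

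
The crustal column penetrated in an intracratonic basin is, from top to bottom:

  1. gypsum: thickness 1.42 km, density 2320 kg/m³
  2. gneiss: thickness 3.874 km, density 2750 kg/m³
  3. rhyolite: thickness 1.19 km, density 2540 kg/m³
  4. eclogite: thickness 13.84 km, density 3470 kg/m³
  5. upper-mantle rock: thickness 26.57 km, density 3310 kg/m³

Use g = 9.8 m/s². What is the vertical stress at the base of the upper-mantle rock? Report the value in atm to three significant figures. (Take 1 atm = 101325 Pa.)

gypsum: 2320 kg/m³ × 9.8 m/s² × 1420 m = 3.229×10^7 Pa = 318.6 atm
gneiss: 2750 kg/m³ × 9.8 m/s² × 3874 m = 1.044×10^8 Pa = 1030 atm
rhyolite: 2540 kg/m³ × 9.8 m/s² × 1190 m = 2.962×10^7 Pa = 292.3 atm
eclogite: 3470 kg/m³ × 9.8 m/s² × 13840 m = 4.706×10^8 Pa = 4645 atm
upper-mantle rock: 3310 kg/m³ × 9.8 m/s² × 26570 m = 8.619×10^8 Pa = 8506 atm
Total = 318.6 + 1030 + 292.3 + 4645 + 8506 = 14792 atm

14800 atm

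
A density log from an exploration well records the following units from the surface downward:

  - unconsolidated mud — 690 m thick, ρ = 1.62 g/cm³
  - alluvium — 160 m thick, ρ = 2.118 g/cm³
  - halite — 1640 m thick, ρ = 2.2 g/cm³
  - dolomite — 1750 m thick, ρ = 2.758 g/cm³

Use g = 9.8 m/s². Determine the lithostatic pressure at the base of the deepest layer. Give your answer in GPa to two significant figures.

0.097 GPa

unconsolidated mud: 1620 kg/m³ × 9.8 m/s² × 690 m = 1.095×10^7 Pa = 0.01095 GPa
alluvium: 2118 kg/m³ × 9.8 m/s² × 160 m = 3.321×10^6 Pa = 3.321×10^-3 GPa
halite: 2200 kg/m³ × 9.8 m/s² × 1640 m = 3.536×10^7 Pa = 0.03536 GPa
dolomite: 2758 kg/m³ × 9.8 m/s² × 1750 m = 4.730×10^7 Pa = 0.04730 GPa
Total = 0.01095 + 3.321×10^-3 + 0.03536 + 0.04730 = 0.096934 GPa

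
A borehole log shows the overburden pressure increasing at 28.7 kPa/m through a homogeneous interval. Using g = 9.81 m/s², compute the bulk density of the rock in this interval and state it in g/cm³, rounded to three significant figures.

ρ = (dP/dz)/g = 28.7 kPa/m / 9.81 m/s² = 28700 Pa/m / 9.81 m/s² = 2925.6 kg/m³
= 2.926 g/cm³

2.93 g/cm³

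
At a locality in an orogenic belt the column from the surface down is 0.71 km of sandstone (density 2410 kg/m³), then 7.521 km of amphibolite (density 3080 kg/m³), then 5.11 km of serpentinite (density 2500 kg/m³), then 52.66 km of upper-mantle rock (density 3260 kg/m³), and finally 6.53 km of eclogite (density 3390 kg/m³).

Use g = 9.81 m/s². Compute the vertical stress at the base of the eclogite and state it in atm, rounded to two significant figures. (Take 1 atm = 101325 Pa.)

22000 atm

sandstone: 2410 kg/m³ × 9.81 m/s² × 710 m = 1.679×10^7 Pa = 165.7 atm
amphibolite: 3080 kg/m³ × 9.81 m/s² × 7521 m = 2.272×10^8 Pa = 2243 atm
serpentinite: 2500 kg/m³ × 9.81 m/s² × 5110 m = 1.253×10^8 Pa = 1237 atm
upper-mantle rock: 3260 kg/m³ × 9.81 m/s² × 52660 m = 1.684×10^9 Pa = 16621 atm
eclogite: 3390 kg/m³ × 9.81 m/s² × 6530 m = 2.172×10^8 Pa = 2143 atm
Total = 165.7 + 2243 + 1237 + 16621 + 2143 = 22409 atm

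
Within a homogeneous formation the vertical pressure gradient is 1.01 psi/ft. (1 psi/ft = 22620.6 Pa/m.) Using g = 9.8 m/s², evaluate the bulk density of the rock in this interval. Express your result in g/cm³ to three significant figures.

ρ = (dP/dz)/g = 1.01 psi/ft / 9.8 m/s² = 22847 Pa/m / 9.8 m/s² = 2331.3 kg/m³
= 2.331 g/cm³

2.33 g/cm³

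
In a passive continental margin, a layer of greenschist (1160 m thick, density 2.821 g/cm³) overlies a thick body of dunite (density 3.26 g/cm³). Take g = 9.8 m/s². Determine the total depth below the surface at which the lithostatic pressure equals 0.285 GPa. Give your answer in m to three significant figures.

Pressure at base of upper layers: 2821×9.8×1160 = 3.207×10^7 Pa = 0.03207 GPa
Remaining pressure to be supplied by dunite: 2.850×10^8 − 3.207×10^7 = 2.529×10^8 Pa
Additional depth in dunite = 2.529×10^8 Pa / (3260 kg/m³ × 9.8 m/s²) = 7917.0 m
Total depth = 1160 m + 7917.0 m = 9077.0 m

9080 m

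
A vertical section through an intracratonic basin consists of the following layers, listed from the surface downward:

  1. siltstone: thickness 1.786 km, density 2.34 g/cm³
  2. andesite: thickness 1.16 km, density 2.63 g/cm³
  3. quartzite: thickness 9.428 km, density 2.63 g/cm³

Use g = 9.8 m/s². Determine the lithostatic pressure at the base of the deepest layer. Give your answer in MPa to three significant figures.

siltstone: 2340 kg/m³ × 9.8 m/s² × 1786 m = 4.096×10^7 Pa = 40.96 MPa
andesite: 2630 kg/m³ × 9.8 m/s² × 1160 m = 2.990×10^7 Pa = 29.90 MPa
quartzite: 2630 kg/m³ × 9.8 m/s² × 9428 m = 2.430×10^8 Pa = 243.0 MPa
Total = 40.96 + 29.90 + 243.0 = 313.85 MPa

314 MPa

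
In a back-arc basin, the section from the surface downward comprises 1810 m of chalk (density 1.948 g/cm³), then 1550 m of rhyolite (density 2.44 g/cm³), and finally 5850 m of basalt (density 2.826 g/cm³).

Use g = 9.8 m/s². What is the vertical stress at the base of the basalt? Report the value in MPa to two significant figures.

chalk: 1948 kg/m³ × 9.8 m/s² × 1810 m = 3.455×10^7 Pa = 34.55 MPa
rhyolite: 2440 kg/m³ × 9.8 m/s² × 1550 m = 3.706×10^7 Pa = 37.06 MPa
basalt: 2826 kg/m³ × 9.8 m/s² × 5850 m = 1.620×10^8 Pa = 162.0 MPa
Total = 34.55 + 37.06 + 162.0 = 233.63 MPa

230 MPa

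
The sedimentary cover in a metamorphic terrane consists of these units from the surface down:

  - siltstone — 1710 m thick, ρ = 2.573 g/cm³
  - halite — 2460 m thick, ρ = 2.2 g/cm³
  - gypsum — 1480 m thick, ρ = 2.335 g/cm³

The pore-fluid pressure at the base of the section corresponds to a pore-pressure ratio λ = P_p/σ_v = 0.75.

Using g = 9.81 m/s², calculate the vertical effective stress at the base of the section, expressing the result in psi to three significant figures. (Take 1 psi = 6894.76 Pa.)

Overburden (lithostatic) stress σ_v:
siltstone: 2573 kg/m³ × 9.81 m/s² × 1710 m = 4.316×10^7 Pa = 43.16 MPa
halite: 2200 kg/m³ × 9.81 m/s² × 2460 m = 5.309×10^7 Pa = 53.09 MPa
gypsum: 2335 kg/m³ × 9.81 m/s² × 1480 m = 3.390×10^7 Pa = 33.90 MPa
Total = 43.16 + 53.09 + 33.90 = 130.16 MPa
Pore pressure P_p = λ·σ_v = 0.75 × 130.2 MPa = 97.62 MPa
Effective stress σ' = σ_v − P_p = 130.2 − 97.62 = 32.539 MPa = 4719.4 psi

4720 psi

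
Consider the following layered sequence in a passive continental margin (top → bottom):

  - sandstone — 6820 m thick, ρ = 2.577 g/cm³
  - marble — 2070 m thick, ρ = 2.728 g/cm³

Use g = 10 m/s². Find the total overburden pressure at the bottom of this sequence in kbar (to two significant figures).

sandstone: 2577 kg/m³ × 10 m/s² × 6820 m = 1.758×10^8 Pa = 1.758 kbar
marble: 2728 kg/m³ × 10 m/s² × 2070 m = 5.647×10^7 Pa = 0.5647 kbar
Total = 1.758 + 0.5647 = 2.3222 kbar

2.3 kbar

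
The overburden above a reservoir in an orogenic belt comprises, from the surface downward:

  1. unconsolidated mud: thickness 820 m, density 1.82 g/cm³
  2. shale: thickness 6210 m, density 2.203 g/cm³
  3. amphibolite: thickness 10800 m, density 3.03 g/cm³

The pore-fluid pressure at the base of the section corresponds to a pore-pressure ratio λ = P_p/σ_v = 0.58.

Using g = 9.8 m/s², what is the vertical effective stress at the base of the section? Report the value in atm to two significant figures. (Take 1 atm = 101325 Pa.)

1900 atm

Overburden (lithostatic) stress σ_v:
unconsolidated mud: 1820 kg/m³ × 9.8 m/s² × 820 m = 1.463×10^7 Pa = 14.63 MPa
shale: 2203 kg/m³ × 9.8 m/s² × 6210 m = 1.341×10^8 Pa = 134.1 MPa
amphibolite: 3030 kg/m³ × 9.8 m/s² × 10800 m = 3.207×10^8 Pa = 320.7 MPa
Total = 14.63 + 134.1 + 320.7 = 469.39 MPa
Pore pressure P_p = λ·σ_v = 0.58 × 469.4 MPa = 272.2 MPa
Effective stress σ' = σ_v − P_p = 469.4 − 272.2 = 197.14 MPa = 1945.7 atm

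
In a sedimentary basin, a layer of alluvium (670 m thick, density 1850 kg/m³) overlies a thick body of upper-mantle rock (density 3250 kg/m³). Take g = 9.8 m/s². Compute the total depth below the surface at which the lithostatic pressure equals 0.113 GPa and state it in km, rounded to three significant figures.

3.84 km

Pressure at base of upper layers: 1850×9.8×670 = 1.215×10^7 Pa = 0.01215 GPa
Remaining pressure to be supplied by upper-mantle rock: 1.130×10^8 − 1.215×10^7 = 1.009×10^8 Pa
Additional depth in upper-mantle rock = 1.009×10^8 Pa / (3250 kg/m³ × 9.8 m/s²) = 3166.5 m
Total depth = 670 m + 3166.5 m = 3836.5 m
= 3.8365 km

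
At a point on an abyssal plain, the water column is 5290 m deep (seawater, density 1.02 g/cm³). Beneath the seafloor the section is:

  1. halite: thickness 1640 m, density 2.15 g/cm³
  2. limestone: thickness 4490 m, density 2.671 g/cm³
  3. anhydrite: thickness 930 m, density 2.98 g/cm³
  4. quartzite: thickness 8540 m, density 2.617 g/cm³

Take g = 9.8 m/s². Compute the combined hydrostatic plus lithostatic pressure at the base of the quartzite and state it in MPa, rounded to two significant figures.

450 MPa

seawater: 1020 kg/m³ × 9.8 m/s² × 5290 m = 5.288×10^7 Pa = 52.88 MPa
halite: 2150 kg/m³ × 9.8 m/s² × 1640 m = 3.455×10^7 Pa = 34.55 MPa
limestone: 2671 kg/m³ × 9.8 m/s² × 4490 m = 1.175×10^8 Pa = 117.5 MPa
anhydrite: 2980 kg/m³ × 9.8 m/s² × 930 m = 2.716×10^7 Pa = 27.16 MPa
quartzite: 2617 kg/m³ × 9.8 m/s² × 8540 m = 2.190×10^8 Pa = 219.0 MPa
Total = 52.88 + 34.55 + 117.5 + 27.16 + 219.0 = 451.14 MPa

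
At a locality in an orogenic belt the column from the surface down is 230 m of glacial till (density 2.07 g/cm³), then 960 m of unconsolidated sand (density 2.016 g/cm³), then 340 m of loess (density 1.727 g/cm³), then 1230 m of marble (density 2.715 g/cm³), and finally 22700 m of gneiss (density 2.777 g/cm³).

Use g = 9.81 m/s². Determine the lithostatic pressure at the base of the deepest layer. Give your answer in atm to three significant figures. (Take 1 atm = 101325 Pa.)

glacial till: 2070 kg/m³ × 9.81 m/s² × 230 m = 4.671×10^6 Pa = 46.09 atm
unconsolidated sand: 2016 kg/m³ × 9.81 m/s² × 960 m = 1.899×10^7 Pa = 187.4 atm
loess: 1727 kg/m³ × 9.81 m/s² × 340 m = 5.760×10^6 Pa = 56.85 atm
marble: 2715 kg/m³ × 9.81 m/s² × 1230 m = 3.276×10^7 Pa = 323.3 atm
gneiss: 2777 kg/m³ × 9.81 m/s² × 22700 m = 6.184×10^8 Pa = 6103 atm
Total = 46.09 + 187.4 + 56.85 + 323.3 + 6103 = 6716.8 atm

6720 atm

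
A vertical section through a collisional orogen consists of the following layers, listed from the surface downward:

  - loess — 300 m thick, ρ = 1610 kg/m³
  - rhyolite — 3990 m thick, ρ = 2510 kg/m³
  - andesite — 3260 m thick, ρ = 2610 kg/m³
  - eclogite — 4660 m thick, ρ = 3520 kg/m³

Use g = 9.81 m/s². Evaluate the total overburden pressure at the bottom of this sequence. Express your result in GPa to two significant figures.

0.35 GPa

loess: 1610 kg/m³ × 9.81 m/s² × 300 m = 4.738×10^6 Pa = 4.738×10^-3 GPa
rhyolite: 2510 kg/m³ × 9.81 m/s² × 3990 m = 9.825×10^7 Pa = 0.09825 GPa
andesite: 2610 kg/m³ × 9.81 m/s² × 3260 m = 8.347×10^7 Pa = 0.08347 GPa
eclogite: 3520 kg/m³ × 9.81 m/s² × 4660 m = 1.609×10^8 Pa = 0.1609 GPa
Total = 4.738×10^-3 + 0.09825 + 0.08347 + 0.1609 = 0.34737 GPa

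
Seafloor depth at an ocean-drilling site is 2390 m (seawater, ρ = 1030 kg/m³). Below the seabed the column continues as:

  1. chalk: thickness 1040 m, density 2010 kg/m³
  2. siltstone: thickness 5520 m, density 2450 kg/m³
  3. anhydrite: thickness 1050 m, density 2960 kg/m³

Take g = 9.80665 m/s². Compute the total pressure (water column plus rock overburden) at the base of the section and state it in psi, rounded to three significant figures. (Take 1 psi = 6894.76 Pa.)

30100 psi

seawater: 1030 kg/m³ × 9.80665 m/s² × 2390 m = 2.414×10^7 Pa = 3501 psi
chalk: 2010 kg/m³ × 9.80665 m/s² × 1040 m = 2.050×10^7 Pa = 2973 psi
siltstone: 2450 kg/m³ × 9.80665 m/s² × 5520 m = 1.326×10^8 Pa = 19236 psi
anhydrite: 2960 kg/m³ × 9.80665 m/s² × 1050 m = 3.048×10^7 Pa = 4421 psi
Total = 3501 + 2973 + 19236 + 4421 = 30131 psi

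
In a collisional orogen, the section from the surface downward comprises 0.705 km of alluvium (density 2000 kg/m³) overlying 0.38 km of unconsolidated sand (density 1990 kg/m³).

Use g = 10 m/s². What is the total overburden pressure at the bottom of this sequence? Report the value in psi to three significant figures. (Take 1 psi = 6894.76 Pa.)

3140 psi

alluvium: 2000 kg/m³ × 10 m/s² × 705 m = 1.410×10^7 Pa = 2045 psi
unconsolidated sand: 1990 kg/m³ × 10 m/s² × 380 m = 7.562×10^6 Pa = 1097 psi
Total = 2045 + 1097 = 3141.8 psi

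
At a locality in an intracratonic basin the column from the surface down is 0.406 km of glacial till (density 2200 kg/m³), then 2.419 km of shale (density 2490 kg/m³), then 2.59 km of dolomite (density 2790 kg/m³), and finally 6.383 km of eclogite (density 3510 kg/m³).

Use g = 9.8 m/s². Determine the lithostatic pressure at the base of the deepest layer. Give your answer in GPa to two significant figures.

0.36 GPa

glacial till: 2200 kg/m³ × 9.8 m/s² × 406 m = 8.753×10^6 Pa = 8.753×10^-3 GPa
shale: 2490 kg/m³ × 9.8 m/s² × 2419 m = 5.903×10^7 Pa = 0.05903 GPa
dolomite: 2790 kg/m³ × 9.8 m/s² × 2590 m = 7.082×10^7 Pa = 0.07082 GPa
eclogite: 3510 kg/m³ × 9.8 m/s² × 6383 m = 2.196×10^8 Pa = 0.2196 GPa
Total = 8.753×10^-3 + 0.05903 + 0.07082 + 0.2196 = 0.35816 GPa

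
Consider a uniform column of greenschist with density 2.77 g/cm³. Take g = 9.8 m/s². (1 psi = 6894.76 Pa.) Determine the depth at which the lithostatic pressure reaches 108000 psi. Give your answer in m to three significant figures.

27400 m

h = P/(ρg) = 108000 psi / (2770 kg/m³ × 9.8 m/s²) = 7.446×10^8 Pa / 27146 Pa/m = 27431 m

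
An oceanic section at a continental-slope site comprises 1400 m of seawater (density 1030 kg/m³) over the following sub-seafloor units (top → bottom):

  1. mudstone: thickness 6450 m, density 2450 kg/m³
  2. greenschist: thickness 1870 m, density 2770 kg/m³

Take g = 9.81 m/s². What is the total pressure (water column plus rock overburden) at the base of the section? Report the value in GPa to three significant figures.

0.220 GPa

seawater: 1030 kg/m³ × 9.81 m/s² × 1400 m = 1.415×10^7 Pa = 0.01415 GPa
mudstone: 2450 kg/m³ × 9.81 m/s² × 6450 m = 1.550×10^8 Pa = 0.1550 GPa
greenschist: 2770 kg/m³ × 9.81 m/s² × 1870 m = 5.081×10^7 Pa = 0.05081 GPa
Total = 0.01415 + 0.1550 + 0.05081 = 0.21998 GPa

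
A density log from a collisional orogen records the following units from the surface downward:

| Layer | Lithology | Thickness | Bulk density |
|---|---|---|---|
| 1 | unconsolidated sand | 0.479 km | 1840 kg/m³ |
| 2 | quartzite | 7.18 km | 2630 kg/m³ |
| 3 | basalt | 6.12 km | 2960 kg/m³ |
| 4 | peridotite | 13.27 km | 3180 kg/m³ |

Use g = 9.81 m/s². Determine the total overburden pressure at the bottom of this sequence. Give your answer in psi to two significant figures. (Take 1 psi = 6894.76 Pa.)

110000 psi

unconsolidated sand: 1840 kg/m³ × 9.81 m/s² × 479 m = 8.646×10^6 Pa = 1254 psi
quartzite: 2630 kg/m³ × 9.81 m/s² × 7180 m = 1.852×10^8 Pa = 26868 psi
basalt: 2960 kg/m³ × 9.81 m/s² × 6120 m = 1.777×10^8 Pa = 25775 psi
peridotite: 3180 kg/m³ × 9.81 m/s² × 13270 m = 4.140×10^8 Pa = 60041 psi
Total = 1254 + 26868 + 25775 + 60041 = 1.1394×10^5 psi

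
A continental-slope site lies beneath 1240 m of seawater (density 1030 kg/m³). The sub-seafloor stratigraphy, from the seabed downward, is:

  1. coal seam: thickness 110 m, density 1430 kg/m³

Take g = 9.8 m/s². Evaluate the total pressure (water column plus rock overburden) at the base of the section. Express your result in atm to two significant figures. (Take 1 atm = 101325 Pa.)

seawater: 1030 kg/m³ × 9.8 m/s² × 1240 m = 1.252×10^7 Pa = 123.5 atm
coal seam: 1430 kg/m³ × 9.8 m/s² × 110 m = 1.542×10^6 Pa = 15.21 atm
Total = 123.5 + 15.21 = 138.74 atm

140 atm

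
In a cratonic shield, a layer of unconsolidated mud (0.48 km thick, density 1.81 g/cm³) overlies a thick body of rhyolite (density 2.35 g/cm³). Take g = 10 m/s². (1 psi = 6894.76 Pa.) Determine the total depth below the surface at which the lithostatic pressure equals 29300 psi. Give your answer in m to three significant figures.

8710 m

Pressure at base of upper layers: 1810×10×480 = 8.688×10^6 Pa = 1260 psi
Remaining pressure to be supplied by rhyolite: 2.020×10^8 − 8.688×10^6 = 1.933×10^8 Pa
Additional depth in rhyolite = 1.933×10^8 Pa / (2350 kg/m³ × 10 m/s²) = 8226.7 m
Total depth = 480 m + 8226.7 m = 8706.7 m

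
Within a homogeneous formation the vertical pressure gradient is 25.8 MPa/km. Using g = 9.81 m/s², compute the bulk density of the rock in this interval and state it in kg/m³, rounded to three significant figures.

ρ = (dP/dz)/g = 25.8 MPa/km / 9.81 m/s² = 25800 Pa/m / 9.81 m/s² = 2630.0 kg/m³

2630 kg/m³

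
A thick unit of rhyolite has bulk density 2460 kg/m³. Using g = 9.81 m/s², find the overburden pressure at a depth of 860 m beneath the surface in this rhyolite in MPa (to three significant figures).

rhyolite: 2460 kg/m³ × 9.81 m/s² × 860 m = 2.075×10^7 Pa = 20.75 MPa

20.8 MPa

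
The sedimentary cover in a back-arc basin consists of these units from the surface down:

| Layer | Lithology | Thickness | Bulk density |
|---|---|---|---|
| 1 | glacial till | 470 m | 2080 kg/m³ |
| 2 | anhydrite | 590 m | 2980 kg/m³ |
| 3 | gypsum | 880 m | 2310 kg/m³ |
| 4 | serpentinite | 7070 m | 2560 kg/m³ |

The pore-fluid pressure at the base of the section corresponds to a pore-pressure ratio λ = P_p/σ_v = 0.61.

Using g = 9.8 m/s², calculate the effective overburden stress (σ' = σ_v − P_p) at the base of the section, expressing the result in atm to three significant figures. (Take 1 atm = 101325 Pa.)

863 atm

Overburden (lithostatic) stress σ_v:
glacial till: 2080 kg/m³ × 9.8 m/s² × 470 m = 9.580×10^6 Pa = 9.580 MPa
anhydrite: 2980 kg/m³ × 9.8 m/s² × 590 m = 1.723×10^7 Pa = 17.23 MPa
gypsum: 2310 kg/m³ × 9.8 m/s² × 880 m = 1.992×10^7 Pa = 19.92 MPa
serpentinite: 2560 kg/m³ × 9.8 m/s² × 7070 m = 1.774×10^8 Pa = 177.4 MPa
Total = 9.580 + 17.23 + 19.92 + 177.4 = 224.10 MPa
Pore pressure P_p = λ·σ_v = 0.61 × 224.1 MPa = 136.7 MPa
Effective stress σ' = σ_v − P_p = 224.1 − 136.7 = 87.401 MPa = 862.58 atm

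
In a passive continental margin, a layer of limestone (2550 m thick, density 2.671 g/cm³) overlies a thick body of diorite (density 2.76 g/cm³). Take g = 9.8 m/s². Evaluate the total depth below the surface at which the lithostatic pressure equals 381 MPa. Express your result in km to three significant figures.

14.2 km

Pressure at base of upper layers: 2671×9.8×2550 = 6.675×10^7 Pa = 66.75 MPa
Remaining pressure to be supplied by diorite: 3.810×10^8 − 6.675×10^7 = 3.143×10^8 Pa
Additional depth in diorite = 3.143×10^8 Pa / (2760 kg/m³ × 9.8 m/s²) = 11618 m
Total depth = 2550 m + 11618 m = 14168 m
= 14.168 km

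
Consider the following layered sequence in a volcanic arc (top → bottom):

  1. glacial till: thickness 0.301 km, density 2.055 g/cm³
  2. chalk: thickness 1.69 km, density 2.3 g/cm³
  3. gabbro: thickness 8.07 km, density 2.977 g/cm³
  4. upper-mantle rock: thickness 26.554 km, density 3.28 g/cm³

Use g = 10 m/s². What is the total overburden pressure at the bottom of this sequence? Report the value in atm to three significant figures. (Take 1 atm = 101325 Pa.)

glacial till: 2055 kg/m³ × 10 m/s² × 301 m = 6.186×10^6 Pa = 61.05 atm
chalk: 2300 kg/m³ × 10 m/s² × 1690 m = 3.887×10^7 Pa = 383.6 atm
gabbro: 2977 kg/m³ × 10 m/s² × 8070 m = 2.402×10^8 Pa = 2371 atm
upper-mantle rock: 3280 kg/m³ × 10 m/s² × 26554 m = 8.710×10^8 Pa = 8596 atm
Total = 61.05 + 383.6 + 2371 + 8596 = 11412 atm

11400 atm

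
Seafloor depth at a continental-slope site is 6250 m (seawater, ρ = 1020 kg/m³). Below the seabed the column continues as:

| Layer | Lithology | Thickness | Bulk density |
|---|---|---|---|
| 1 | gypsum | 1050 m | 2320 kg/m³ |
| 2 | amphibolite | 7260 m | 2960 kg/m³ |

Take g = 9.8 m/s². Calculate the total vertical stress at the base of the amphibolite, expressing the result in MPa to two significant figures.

seawater: 1020 kg/m³ × 9.8 m/s² × 6250 m = 6.247×10^7 Pa = 62.48 MPa
gypsum: 2320 kg/m³ × 9.8 m/s² × 1050 m = 2.387×10^7 Pa = 23.87 MPa
amphibolite: 2960 kg/m³ × 9.8 m/s² × 7260 m = 2.106×10^8 Pa = 210.6 MPa
Total = 62.48 + 23.87 + 210.6 = 296.95 MPa

300 MPa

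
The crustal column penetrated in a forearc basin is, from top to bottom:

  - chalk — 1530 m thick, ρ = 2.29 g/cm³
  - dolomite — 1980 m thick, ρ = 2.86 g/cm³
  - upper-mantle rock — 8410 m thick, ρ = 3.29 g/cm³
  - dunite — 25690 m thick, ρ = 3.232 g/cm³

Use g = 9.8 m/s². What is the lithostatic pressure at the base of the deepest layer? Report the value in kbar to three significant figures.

chalk: 2290 kg/m³ × 9.8 m/s² × 1530 m = 3.434×10^7 Pa = 0.3434 kbar
dolomite: 2860 kg/m³ × 9.8 m/s² × 1980 m = 5.550×10^7 Pa = 0.5550 kbar
upper-mantle rock: 3290 kg/m³ × 9.8 m/s² × 8410 m = 2.712×10^8 Pa = 2.712 kbar
dunite: 3232 kg/m³ × 9.8 m/s² × 25690 m = 8.137×10^8 Pa = 8.137 kbar
Total = 0.3434 + 0.5550 + 2.712 + 8.137 = 11.747 kbar

11.7 kbar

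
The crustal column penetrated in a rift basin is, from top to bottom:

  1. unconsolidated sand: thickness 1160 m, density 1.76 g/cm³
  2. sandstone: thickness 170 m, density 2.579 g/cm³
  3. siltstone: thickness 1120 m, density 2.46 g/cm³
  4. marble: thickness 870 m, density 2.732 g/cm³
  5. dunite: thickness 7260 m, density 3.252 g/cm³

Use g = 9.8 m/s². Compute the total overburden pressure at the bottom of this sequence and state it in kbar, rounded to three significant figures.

unconsolidated sand: 1760 kg/m³ × 9.8 m/s² × 1160 m = 2.001×10^7 Pa = 0.2001 kbar
sandstone: 2579 kg/m³ × 9.8 m/s² × 170 m = 4.297×10^6 Pa = 0.04297 kbar
siltstone: 2460 kg/m³ × 9.8 m/s² × 1120 m = 2.700×10^7 Pa = 0.2700 kbar
marble: 2732 kg/m³ × 9.8 m/s² × 870 m = 2.329×10^7 Pa = 0.2329 kbar
dunite: 3252 kg/m³ × 9.8 m/s² × 7260 m = 2.314×10^8 Pa = 2.314 kbar
Total = 0.2001 + 0.04297 + 0.2700 + 0.2329 + 2.314 = 3.0597 kbar

3.06 kbar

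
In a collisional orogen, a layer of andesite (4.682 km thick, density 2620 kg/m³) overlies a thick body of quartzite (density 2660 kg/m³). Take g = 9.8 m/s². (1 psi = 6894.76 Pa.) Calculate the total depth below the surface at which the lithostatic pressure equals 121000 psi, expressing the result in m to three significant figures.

32100 m

Pressure at base of upper layers: 2620×9.8×4682 = 1.202×10^8 Pa = 17436 psi
Remaining pressure to be supplied by quartzite: 8.343×10^8 − 1.202×10^8 = 7.141×10^8 Pa
Additional depth in quartzite = 7.141×10^8 Pa / (2660 kg/m³ × 9.8 m/s²) = 27392 m
Total depth = 4682 m + 27392 m = 32074 m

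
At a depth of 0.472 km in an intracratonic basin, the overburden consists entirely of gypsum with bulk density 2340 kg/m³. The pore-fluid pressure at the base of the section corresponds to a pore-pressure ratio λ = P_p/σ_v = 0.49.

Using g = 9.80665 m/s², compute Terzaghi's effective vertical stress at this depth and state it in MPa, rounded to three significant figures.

Overburden (lithostatic) stress σ_v:
gypsum: 2340 kg/m³ × 9.80665 m/s² × 472 m = 1.083×10^7 Pa = 10.83 MPa
Pore pressure P_p = λ·σ_v = 0.49 × 10.83 MPa = 5.307 MPa
Effective stress σ' = σ_v − P_p = 10.83 − 5.307 = 5.5239 MPa

5.52 MPa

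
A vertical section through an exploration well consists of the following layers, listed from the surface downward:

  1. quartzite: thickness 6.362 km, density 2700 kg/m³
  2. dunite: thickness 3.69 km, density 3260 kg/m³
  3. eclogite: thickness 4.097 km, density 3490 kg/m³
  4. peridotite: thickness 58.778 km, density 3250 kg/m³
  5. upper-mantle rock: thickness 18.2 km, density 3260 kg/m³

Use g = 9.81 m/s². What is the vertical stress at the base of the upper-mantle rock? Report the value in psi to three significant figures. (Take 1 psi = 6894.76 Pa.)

418000 psi

quartzite: 2700 kg/m³ × 9.81 m/s² × 6362 m = 1.685×10^8 Pa = 24440 psi
dunite: 3260 kg/m³ × 9.81 m/s² × 3690 m = 1.180×10^8 Pa = 17116 psi
eclogite: 3490 kg/m³ × 9.81 m/s² × 4097 m = 1.403×10^8 Pa = 20344 psi
peridotite: 3250 kg/m³ × 9.81 m/s² × 58778 m = 1.874×10^9 Pa = 2.718×10^5 psi
upper-mantle rock: 3260 kg/m³ × 9.81 m/s² × 18200 m = 5.820×10^8 Pa = 84419 psi
Total = 24440 + 17116 + 20344 + 2.718×10^5 + 84419 = 4.1812×10^5 psi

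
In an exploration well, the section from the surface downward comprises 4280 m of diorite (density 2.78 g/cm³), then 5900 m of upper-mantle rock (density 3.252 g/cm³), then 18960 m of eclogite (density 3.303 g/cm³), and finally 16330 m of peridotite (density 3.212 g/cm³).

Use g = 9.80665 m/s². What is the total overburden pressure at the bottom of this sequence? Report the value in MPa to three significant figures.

1430 MPa

diorite: 2780 kg/m³ × 9.80665 m/s² × 4280 m = 1.167×10^8 Pa = 116.7 MPa
upper-mantle rock: 3252 kg/m³ × 9.80665 m/s² × 5900 m = 1.882×10^8 Pa = 188.2 MPa
eclogite: 3303 kg/m³ × 9.80665 m/s² × 18960 m = 6.141×10^8 Pa = 614.1 MPa
peridotite: 3212 kg/m³ × 9.80665 m/s² × 16330 m = 5.144×10^8 Pa = 514.4 MPa
Total = 116.7 + 188.2 + 614.1 + 514.4 = 1433.4 MPa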